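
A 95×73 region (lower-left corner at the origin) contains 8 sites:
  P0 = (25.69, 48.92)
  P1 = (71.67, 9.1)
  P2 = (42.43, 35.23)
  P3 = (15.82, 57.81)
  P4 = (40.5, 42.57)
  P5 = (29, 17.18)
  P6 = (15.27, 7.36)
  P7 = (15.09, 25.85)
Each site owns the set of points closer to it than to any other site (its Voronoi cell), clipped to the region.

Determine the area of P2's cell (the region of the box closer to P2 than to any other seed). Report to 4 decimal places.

Area of P2's cell: 740.0231

1. box [0,95]×[0,73]: [(0, 0) (95, 0) (95, 73) (0, 73)]
2. ⊥bis P2·P0 via (34.06,42.075): [(0, 0.4268) (0, 0) (95, 0) (95, 73) (59.3505, 73)]  |A|=4781.3704
3. ⊥bis P2·P1 via (57.05,22.165): [(0, 0.4268) (0, 0) (37.2425, 0) (95, 64.6318) (95, 73) (59.3505, 73)]  |A|=2914.884
4. ⊥bis P2·P3 via (29.125,46.52): [(0, 0.4268) (0, 0) (37.2425, 0) (95, 64.6318) (95, 73) (59.3505, 73)]  |A|=2914.884
5. ⊥bis P2·P4 via (41.465,38.9): [(28.7236, 35.5498) (0, 0.4268) (0, 0) (37.2425, 0) (81.3854, 49.3968)]  |A|=1663.1459
6. ⊥bis P2·P5 via (35.715,26.205): [(28.7236, 35.5498) (26.6173, 32.9741) (50.698, 15.057) (81.3854, 49.3968)]  |A|=741.6137
7. ⊥bis P2·P6 via (28.85,21.295): [(28.7236, 35.5498) (26.6173, 32.9741) (50.698, 15.057) (81.3854, 49.3968)]  |A|=741.6137
8. ⊥bis P2·P7 via (28.76,30.54): [(28.7236, 35.5498) (27.5384, 34.1005) (28.3731, 31.6677) (50.698, 15.057) (81.3854, 49.3968)]  |A|=740.0231
9. canonical 5-gon: [(28.7236, 35.5498) (27.5384, 34.1005) (28.3731, 31.6677) (50.698, 15.057) (81.3854, 49.3968)]
10. shoelace: 740.0231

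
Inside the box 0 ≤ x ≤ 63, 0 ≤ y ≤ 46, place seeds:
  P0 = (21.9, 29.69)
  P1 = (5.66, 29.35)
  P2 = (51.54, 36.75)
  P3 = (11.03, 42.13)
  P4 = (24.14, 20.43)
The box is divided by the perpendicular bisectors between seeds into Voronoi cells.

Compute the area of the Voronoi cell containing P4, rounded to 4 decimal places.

1. box [0,63]×[0,46]: [(0, 0) (63, 0) (63, 46) (0, 46)]
2. ⊥bis P4·P0 via (23.02,25.06): [(0, 19.4914) (0, 0) (63, 0) (63, 34.7312)]  |A|=1708.013
3. ⊥bis P4·P1 via (14.9,24.89): [(13.9195, 22.8586) (2.886, 0) (63, 0) (63, 34.7312)]  |A|=1539.3729
4. ⊥bis P4·P2 via (37.84,28.59): [(37.8114, 28.638) (13.9195, 22.8586) (2.886, 0) (54.8688, 0)]  |A|=985.5266
5. ⊥bis P4·P3 via (17.585,31.28): [(37.8114, 28.638) (13.9195, 22.8586) (2.886, 0) (54.8688, 0)]  |A|=985.5266
6. canonical 4-gon: [(37.8114, 28.638) (13.9195, 22.8586) (2.886, 0) (54.8688, 0)]
7. shoelace: 985.5266

Area of P4's cell: 985.5266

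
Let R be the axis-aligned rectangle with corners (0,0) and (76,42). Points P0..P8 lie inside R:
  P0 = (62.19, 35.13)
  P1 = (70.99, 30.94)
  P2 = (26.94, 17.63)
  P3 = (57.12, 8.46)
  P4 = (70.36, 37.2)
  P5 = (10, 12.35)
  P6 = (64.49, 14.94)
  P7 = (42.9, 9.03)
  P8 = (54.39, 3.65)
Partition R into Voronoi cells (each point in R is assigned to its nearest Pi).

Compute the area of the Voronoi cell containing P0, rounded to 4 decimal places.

1. box [0,76]×[0,42]: [(0, 0) (76, 0) (76, 42) (0, 42)]
2. ⊥bis P0·P1 via (66.59,33.035): [(0, 0) (50.8608, 0) (70.8586, 42) (0, 42)]  |A|=2556.1074
3. ⊥bis P0·P2 via (44.565,26.38): [(54.1901, 6.9923) (70.8586, 42) (36.8104, 42)]  |A|=595.9745
4. ⊥bis P0·P3 via (59.655,21.795): [(45.5059, 24.4848) (61.1068, 21.519) (70.8586, 42) (36.8104, 42)]  |A|=472.4027
5. ⊥bis P0·P4 via (66.275,36.165): [(45.5059, 24.4848) (61.1068, 21.519) (66.902, 33.6903) (64.7966, 42) (36.8104, 42)]  |A|=447.2162
6. ⊥bis P0·P5 via (36.095,23.74): [(45.5059, 24.4848) (61.1068, 21.519) (66.902, 33.6903) (64.7966, 42) (36.8104, 42)]  |A|=447.2162
7. ⊥bis P0·P6 via (63.34,25.035): [(45.5059, 24.4848) (50.3786, 23.5585) (62.7488, 24.9677) (66.902, 33.6903) (64.7966, 42) (36.8104, 42)]  |A|=427.0428
8. ⊥bis P0·P7 via (52.545,22.08): [(43.312, 28.9039) (50.5224, 23.5748) (62.7488, 24.9677) (66.902, 33.6903) (64.7966, 42) (36.8104, 42)]  |A|=416.8499
9. ⊥bis P0·P8 via (58.29,19.39): [(43.312, 28.9039) (50.5224, 23.5748) (62.7488, 24.9677) (66.902, 33.6903) (64.7966, 42) (36.8104, 42)]  |A|=416.8499
10. canonical 6-gon: [(43.312, 28.9039) (50.5224, 23.5748) (62.7488, 24.9677) (66.902, 33.6903) (64.7966, 42) (36.8104, 42)]
11. shoelace: 416.8499

Area of P0's cell: 416.8499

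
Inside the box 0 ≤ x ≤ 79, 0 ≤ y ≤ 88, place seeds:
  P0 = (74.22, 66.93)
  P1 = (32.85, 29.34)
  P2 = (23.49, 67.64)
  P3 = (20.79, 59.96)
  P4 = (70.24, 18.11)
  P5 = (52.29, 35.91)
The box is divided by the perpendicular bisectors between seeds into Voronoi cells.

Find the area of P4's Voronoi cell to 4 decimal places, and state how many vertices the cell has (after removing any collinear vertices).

1. box [0,79]×[0,88]: [(0, 0) (79, 0) (79, 88) (0, 88)]
2. ⊥bis P4·P0 via (72.23,42.52): [(0, 48.4085) (0, 0) (79, 0) (79, 41.9681)]  |A|=3569.8741
3. ⊥bis P4·P1 via (51.545,23.725): [(57.5495, 43.7168) (44.4193, 0) (79, 0) (79, 41.9681)]  |A|=1205.9984
4. ⊥bis P4·P2 via (46.865,42.875): [(57.5495, 43.7168) (44.4193, 0) (79, 0) (79, 41.9681)]  |A|=1205.9984
5. ⊥bis P4·P3 via (45.515,39.035): [(57.5495, 43.7168) (44.4193, 0) (79, 0) (79, 41.9681)]  |A|=1205.9984
6. ⊥bis P4·P5 via (61.265,27.01): [(76.3151, 42.187) (48.7373, 14.3767) (44.4193, 0) (79, 0) (79, 41.9681)]  |A|=923.9645
7. canonical 5-gon: [(76.3151, 42.187) (48.7373, 14.3767) (44.4193, 0) (79, 0) (79, 41.9681)]
8. shoelace: 923.9645

Area of P4's cell: 923.9645 (5 vertices)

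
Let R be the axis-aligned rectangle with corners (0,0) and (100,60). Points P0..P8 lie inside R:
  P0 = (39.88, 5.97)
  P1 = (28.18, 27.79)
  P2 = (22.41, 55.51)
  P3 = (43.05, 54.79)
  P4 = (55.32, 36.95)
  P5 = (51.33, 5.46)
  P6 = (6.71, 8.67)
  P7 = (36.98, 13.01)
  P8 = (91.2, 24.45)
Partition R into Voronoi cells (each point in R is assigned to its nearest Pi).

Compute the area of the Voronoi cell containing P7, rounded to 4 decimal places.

Area of P7's cell: 348.4388

1. box [0,100]×[0,60]: [(0, 0) (100, 0) (100, 60) (0, 60)]
2. ⊥bis P7·P0 via (38.43,9.49): [(0, 0) (15.3922, 0) (100, 34.8526) (100, 60) (0, 60)]  |A|=4525.5974
3. ⊥bis P7·P1 via (32.58,20.4): [(0, 1.0019) (0, 0) (15.3922, 0) (100, 34.8526) (100, 60) (99.09, 60)]  |A|=1602.5363
4. ⊥bis P7·P2 via (29.695,34.26): [(91.3705, 55.4038) (0, 1.0019) (0, 0) (15.3922, 0) (100, 34.8526) (100, 58.3622)]  |A|=1593.3784
5. ⊥bis P7·P3 via (40.015,33.9): [(52.2648, 32.1203) (0, 1.0019) (0, 0) (15.3922, 0) (82.6503, 27.7057)]  |A|=842.7668
6. ⊥bis P7·P4 via (46.15,24.98): [(43.5796, 26.9491) (0, 1.0019) (0, 0) (15.3922, 0) (56.5997, 16.9747)]  |A|=545.252
7. ⊥bis P7·P5 via (44.155,9.235): [(50.6323, 21.5462) (43.5796, 26.9491) (0, 1.0019) (0, 0) (15.3922, 0) (45.9104, 12.5714)]  |A|=507.6809
8. ⊥bis P7·P6 via (21.845,10.84): [(50.6323, 21.5462) (43.5796, 26.9491) (21.4265, 13.7592) (22.9527, 3.1144) (45.9104, 12.5714)]  |A|=348.4388
9. ⊥bis P7·P8 via (64.09,18.73): [(50.6323, 21.5462) (43.5796, 26.9491) (21.4265, 13.7592) (22.9527, 3.1144) (45.9104, 12.5714)]  |A|=348.4388
10. canonical 5-gon: [(50.6323, 21.5462) (43.5796, 26.9491) (21.4265, 13.7592) (22.9527, 3.1144) (45.9104, 12.5714)]
11. shoelace: 348.4388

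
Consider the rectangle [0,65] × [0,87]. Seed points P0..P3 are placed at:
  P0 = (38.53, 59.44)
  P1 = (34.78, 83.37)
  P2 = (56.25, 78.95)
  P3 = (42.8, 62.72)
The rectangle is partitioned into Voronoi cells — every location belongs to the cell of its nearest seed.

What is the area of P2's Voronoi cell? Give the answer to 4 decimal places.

Area of P2's cell: 408.3407

1. box [0,65]×[0,87]: [(0, 0) (65, 0) (65, 87) (0, 87)]
2. ⊥bis P2·P0 via (47.39,69.195): [(65, 53.2007) (65, 87) (27.7864, 87)]  |A|=628.897
3. ⊥bis P2·P1 via (45.515,81.16): [(43.7352, 72.5145) (65, 53.2007) (65, 87) (46.7173, 87)]  |A|=491.7856
4. ⊥bis P2·P3 via (49.525,70.835): [(44.2836, 75.1786) (65, 58.0107) (65, 87) (46.7173, 87)]  |A|=408.3407
5. canonical 4-gon: [(44.2836, 75.1786) (65, 58.0107) (65, 87) (46.7173, 87)]
6. shoelace: 408.3407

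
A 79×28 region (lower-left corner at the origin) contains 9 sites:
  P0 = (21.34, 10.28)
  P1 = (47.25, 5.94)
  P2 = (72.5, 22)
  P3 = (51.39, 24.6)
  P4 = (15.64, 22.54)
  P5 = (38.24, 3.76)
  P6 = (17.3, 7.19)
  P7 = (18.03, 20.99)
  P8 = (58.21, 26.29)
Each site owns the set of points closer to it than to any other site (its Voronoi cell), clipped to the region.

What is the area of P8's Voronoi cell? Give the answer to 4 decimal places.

1. box [0,79]×[0,28]: [(0, 0) (79, 0) (79, 28) (0, 28)]
2. ⊥bis P8·P0 via (39.775,18.285): [(47.7149, 0) (79, 0) (79, 28) (35.5565, 28)]  |A|=1046.2013
3. ⊥bis P8·P1 via (52.73,16.115): [(37.0504, 24.5597) (79, 1.9666) (79, 28) (35.5565, 28)]  |A|=620.7753
4. ⊥bis P8·P2 via (65.355,24.145): [(37.0504, 24.5597) (61.5227, 11.3795) (66.5123, 28) (35.5565, 28)]  |A|=289.5026
5. ⊥bis P8·P3 via (54.8,25.445): [(57.7869, 13.3915) (61.5227, 11.3795) (66.5123, 28) (54.1669, 28)]  |A|=126.2393
6. ⊥bis P8·P4 via (36.925,24.415): [(57.7869, 13.3915) (61.5227, 11.3795) (66.5123, 28) (54.1669, 28)]  |A|=126.2393
7. ⊥bis P8·P5 via (48.225,15.025): [(57.7869, 13.3915) (61.5227, 11.3795) (66.5123, 28) (54.1669, 28)]  |A|=126.2393
8. ⊥bis P8·P6 via (37.755,16.74): [(57.7869, 13.3915) (61.5227, 11.3795) (66.5123, 28) (54.1669, 28)]  |A|=126.2393
9. ⊥bis P8·P7 via (38.12,23.64): [(57.7869, 13.3915) (61.5227, 11.3795) (66.5123, 28) (54.1669, 28)]  |A|=126.2393
10. canonical 4-gon: [(57.7869, 13.3915) (61.5227, 11.3795) (66.5123, 28) (54.1669, 28)]
11. shoelace: 126.2393

Area of P8's cell: 126.2393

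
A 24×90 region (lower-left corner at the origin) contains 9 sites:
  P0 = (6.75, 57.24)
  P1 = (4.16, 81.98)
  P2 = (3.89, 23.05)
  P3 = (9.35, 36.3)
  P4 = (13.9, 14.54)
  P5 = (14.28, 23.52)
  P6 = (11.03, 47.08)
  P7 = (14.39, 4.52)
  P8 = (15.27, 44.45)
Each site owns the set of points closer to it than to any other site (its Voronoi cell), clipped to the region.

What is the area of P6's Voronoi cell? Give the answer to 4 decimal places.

Area of P6's cell: 139.7872

1. box [0,24]×[0,90]: [(0, 0) (24, 0) (24, 90) (0, 90)]
2. ⊥bis P6·P0 via (8.89,52.16): [(0, 48.415) (0, 0) (24, 0) (24, 58.5252)]  |A|=1283.2828
3. ⊥bis P6·P1 via (7.595,64.53): [(0, 48.415) (0, 0) (24, 0) (24, 58.5252)]  |A|=1283.2828
4. ⊥bis P6·P2 via (7.46,35.065): [(0, 48.415) (0, 37.2816) (24, 30.1505) (24, 58.5252)]  |A|=474.098
5. ⊥bis P6·P3 via (10.19,41.69): [(0, 48.415) (0, 43.2781) (24, 39.5378) (24, 58.5252)]  |A|=289.4927
6. ⊥bis P6·P4 via (12.465,30.81): [(0, 48.415) (0, 43.2781) (24, 39.5378) (24, 58.5252)]  |A|=289.4927
7. ⊥bis P6·P5 via (12.655,35.3): [(0, 48.415) (0, 43.2781) (24, 39.5378) (24, 58.5252)]  |A|=289.4927
8. ⊥bis P6·P7 via (12.71,25.8): [(0, 48.415) (0, 43.2781) (24, 39.5378) (24, 58.5252)]  |A|=289.4927
9. ⊥bis P6·P8 via (13.15,45.765): [(20.0267, 56.8515) (0, 48.415) (0, 43.2781) (10.5842, 41.6286)]  |A|=139.7872
10. canonical 4-gon: [(20.0267, 56.8515) (0, 48.415) (0, 43.2781) (10.5842, 41.6286)]
11. shoelace: 139.7872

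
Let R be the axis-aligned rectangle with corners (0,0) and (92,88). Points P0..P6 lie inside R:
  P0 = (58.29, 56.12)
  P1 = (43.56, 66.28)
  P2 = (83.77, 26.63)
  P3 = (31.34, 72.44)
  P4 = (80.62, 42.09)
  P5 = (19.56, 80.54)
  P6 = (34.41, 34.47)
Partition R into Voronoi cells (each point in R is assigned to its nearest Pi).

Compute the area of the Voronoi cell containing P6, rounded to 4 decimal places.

Area of P6's cell: 2786.9830

1. box [0,92]×[0,88]: [(0, 0) (92, 0) (92, 88) (0, 88)]
2. ⊥bis P6·P0 via (46.35,45.295): [(0, 0) (87.4152, 0) (7.6329, 88) (0, 88)]  |A|=4182.118
3. ⊥bis P6·P1 via (38.985,50.375): [(0, 61.5889) (0, 0) (87.4152, 0) (42.7179, 49.3013)]  |A|=3470.3115
4. ⊥bis P6·P2 via (59.09,30.55): [(0, 61.5889) (0, 0) (54.2376, 0) (59.1836, 31.1395) (42.7179, 49.3013)]  |A|=2953.7459
5. ⊥bis P6·P3 via (32.875,53.455): [(29.2861, 53.1648) (0, 50.7969) (0, 0) (54.2376, 0) (59.1836, 31.1395) (42.7179, 49.3013)]  |A|=2795.7192
6. ⊥bis P6·P4 via (57.515,38.28): [(29.2861, 53.1648) (0, 50.7969) (0, 0) (54.2376, 0) (58.9426, 29.6223) (58.5833, 31.8017) (42.7179, 49.3013)]  |A|=2795.184
7. ⊥bis P6·P5 via (26.985,57.505): [(29.2861, 53.1648) (8.2415, 51.4633) (0, 48.8068) (0, 0) (54.2376, 0) (58.9426, 29.6223) (58.5833, 31.8017) (42.7179, 49.3013)]  |A|=2786.983
8. canonical 8-gon: [(29.2861, 53.1648) (8.2415, 51.4633) (0, 48.8068) (0, 0) (54.2376, 0) (58.9426, 29.6223) (58.5833, 31.8017) (42.7179, 49.3013)]
9. shoelace: 2786.983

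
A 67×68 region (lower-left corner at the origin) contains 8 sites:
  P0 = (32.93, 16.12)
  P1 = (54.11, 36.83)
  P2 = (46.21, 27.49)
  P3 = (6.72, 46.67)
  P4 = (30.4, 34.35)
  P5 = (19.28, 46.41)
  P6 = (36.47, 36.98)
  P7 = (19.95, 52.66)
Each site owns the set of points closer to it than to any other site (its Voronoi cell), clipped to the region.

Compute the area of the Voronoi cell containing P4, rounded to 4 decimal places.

1. box [0,67]×[0,68]: [(0, 0) (67, 0) (67, 68) (0, 68)]
2. ⊥bis P4·P0 via (31.665,25.235): [(0, 20.8405) (67, 30.1389) (67, 68) (0, 68)]  |A|=2848.1924
3. ⊥bis P4·P1 via (42.255,35.59): [(0, 20.8405) (43.1711, 26.8318) (38.865, 68) (0, 68)]  |A|=1817.9645
4. ⊥bis P4·P2 via (38.305,30.92): [(0, 20.8405) (36.1057, 25.8513) (41.8813, 39.1623) (38.865, 68) (0, 68)]  |A|=1773.7723
5. ⊥bis P4·P3 via (18.56,40.51): [(8.9745, 22.086) (36.1057, 25.8513) (41.8813, 39.1623) (38.865, 68) (32.8622, 68)]  |A|=807.7364
6. ⊥bis P4·P5 via (24.84,40.38): [(12.6396, 29.1306) (8.9745, 22.086) (36.1057, 25.8513) (41.8813, 39.1623) (40.2662, 54.6038)]  |A|=488.1823
7. ⊥bis P4·P6 via (33.435,35.665): [(29.5217, 44.6968) (12.6396, 29.1306) (8.9745, 22.086) (36.1057, 25.8513) (36.8969, 27.6749)]  |A|=312.4427
8. ⊥bis P4·P7 via (25.175,43.505): [(29.5217, 44.6968) (12.6396, 29.1306) (8.9745, 22.086) (36.1057, 25.8513) (36.8969, 27.6749)]  |A|=312.4427
9. canonical 5-gon: [(29.5217, 44.6968) (12.6396, 29.1306) (8.9745, 22.086) (36.1057, 25.8513) (36.8969, 27.6749)]
10. shoelace: 312.4427

Area of P4's cell: 312.4427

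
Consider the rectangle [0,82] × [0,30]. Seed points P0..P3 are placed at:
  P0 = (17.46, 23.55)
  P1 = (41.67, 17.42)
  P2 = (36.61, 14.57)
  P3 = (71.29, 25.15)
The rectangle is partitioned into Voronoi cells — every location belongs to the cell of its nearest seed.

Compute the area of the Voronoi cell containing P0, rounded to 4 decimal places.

1. box [0,82]×[0,30]: [(0, 0) (82, 0) (82, 30) (0, 30)]
2. ⊥bis P0·P1 via (29.565,20.485): [(0, 0) (24.3782, 0) (31.9742, 30) (0, 30)]  |A|=845.2857
3. ⊥bis P0·P2 via (27.035,19.06): [(0, 0) (18.0972, 0) (31.7502, 29.1152) (31.9742, 30) (0, 30)]  |A|=753.8499
4. ⊥bis P0·P3 via (44.375,24.35): [(0, 0) (18.0972, 0) (31.7502, 29.1152) (31.9742, 30) (0, 30)]  |A|=753.8499
5. canonical 5-gon: [(0, 0) (18.0972, 0) (31.7502, 29.1152) (31.9742, 30) (0, 30)]
6. shoelace: 753.8499

Area of P0's cell: 753.8499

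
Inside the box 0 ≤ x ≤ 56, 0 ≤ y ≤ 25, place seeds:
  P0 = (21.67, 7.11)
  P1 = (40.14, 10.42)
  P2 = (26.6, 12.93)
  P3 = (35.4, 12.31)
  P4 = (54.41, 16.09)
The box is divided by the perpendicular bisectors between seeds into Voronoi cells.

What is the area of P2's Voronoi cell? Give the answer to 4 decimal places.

Area of P2's cell: 258.2987

1. box [0,56]×[0,25]: [(0, 0) (56, 0) (56, 25) (0, 25)]
2. ⊥bis P2·P0 via (24.135,10.02): [(35.9639, 0) (56, 0) (56, 25) (6.4507, 25)]  |A|=869.8177
3. ⊥bis P2·P1 via (33.37,11.675): [(31.8515, 3.4835) (35.8401, 25) (6.4507, 25)]  |A|=316.1787
4. ⊥bis P2·P3 via (31,12.62): [(30.4405, 4.6787) (31.8722, 25) (6.4507, 25)]  |A|=258.2987
5. ⊥bis P2·P4 via (40.505,14.51): [(30.4405, 4.6787) (31.8722, 25) (6.4507, 25)]  |A|=258.2987
6. canonical 3-gon: [(30.4405, 4.6787) (31.8722, 25) (6.4507, 25)]
7. shoelace: 258.2987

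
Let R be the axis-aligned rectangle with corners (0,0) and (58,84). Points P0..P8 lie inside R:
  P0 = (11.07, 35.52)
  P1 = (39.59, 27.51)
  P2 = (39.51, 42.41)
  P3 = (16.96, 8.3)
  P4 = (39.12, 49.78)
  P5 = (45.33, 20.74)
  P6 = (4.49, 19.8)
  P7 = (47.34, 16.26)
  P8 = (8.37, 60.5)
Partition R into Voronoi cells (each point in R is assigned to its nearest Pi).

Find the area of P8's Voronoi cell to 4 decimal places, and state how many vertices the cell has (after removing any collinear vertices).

Area of P8's cell: 988.5310 (4 vertices)

1. box [0,58]×[0,84]: [(0, 0) (58, 0) (58, 84) (0, 84)]
2. ⊥bis P8·P0 via (9.72,48.01): [(0, 46.9594) (58, 53.2284) (58, 84) (0, 84)]  |A|=1966.5534
3. ⊥bis P8·P1 via (23.98,44.005): [(0, 46.9594) (30.5965, 50.2665) (58, 76.1997) (58, 84) (0, 84)]  |A|=1651.8055
4. ⊥bis P8·P2 via (23.94,51.455): [(0, 46.9594) (22.7573, 49.4192) (42.8462, 84) (0, 84)]  |A|=1162.3014
5. ⊥bis P8·P3 via (12.665,34.4): [(0, 46.9594) (22.7573, 49.4192) (42.8462, 84) (0, 84)]  |A|=1162.3014
6. ⊥bis P8·P4 via (23.745,55.14): [(0, 46.9594) (21.7112, 49.3061) (33.8061, 84) (0, 84)]  |A|=988.531
7. ⊥bis P8·P5 via (26.85,40.62): [(0, 46.9594) (21.7112, 49.3061) (33.8061, 84) (0, 84)]  |A|=988.531
8. ⊥bis P8·P6 via (6.43,40.15): [(0, 46.9594) (21.7112, 49.3061) (33.8061, 84) (0, 84)]  |A|=988.531
9. ⊥bis P8·P7 via (27.855,38.38): [(0, 46.9594) (21.7112, 49.3061) (33.8061, 84) (0, 84)]  |A|=988.531
10. canonical 4-gon: [(0, 46.9594) (21.7112, 49.3061) (33.8061, 84) (0, 84)]
11. shoelace: 988.531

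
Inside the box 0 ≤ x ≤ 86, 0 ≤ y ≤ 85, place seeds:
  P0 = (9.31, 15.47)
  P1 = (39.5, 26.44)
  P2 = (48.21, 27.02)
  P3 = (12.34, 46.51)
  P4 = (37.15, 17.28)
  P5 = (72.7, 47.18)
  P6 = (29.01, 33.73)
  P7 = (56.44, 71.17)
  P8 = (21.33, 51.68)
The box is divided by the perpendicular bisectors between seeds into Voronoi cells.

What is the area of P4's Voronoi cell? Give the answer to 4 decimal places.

Area of P4's cell: 641.4139

1. box [0,86]×[0,85]: [(0, 0) (86, 0) (86, 85) (0, 85)]
2. ⊥bis P4·P0 via (23.23,16.375): [(24.2946, 0) (86, 0) (86, 85) (18.7684, 85)]  |A|=5479.8225
3. ⊥bis P4·P1 via (38.325,21.86): [(22.6113, 25.8914) (24.2946, 0) (86, 0) (86, 9.629)]  |A|=1104.0019
4. ⊥bis P4·P2 via (42.68,22.15): [(44.281, 20.332) (22.6113, 25.8914) (24.2946, 0) (62.1864, 0)]  |A|=661.0581
5. ⊥bis P4·P3 via (24.745,31.895): [(44.281, 20.332) (22.6113, 25.8914) (24.2946, 0) (62.1864, 0)]  |A|=661.0581
6. ⊥bis P4·P5 via (54.925,32.23): [(44.281, 20.332) (22.6113, 25.8914) (24.2946, 0) (62.1864, 0)]  |A|=661.0581
7. ⊥bis P4·P6 via (33.08,25.505): [(44.281, 20.332) (30.0198, 23.9907) (22.9619, 20.4982) (24.2946, 0) (62.1864, 0)]  |A|=641.4139
8. ⊥bis P4·P7 via (46.795,44.225): [(44.281, 20.332) (30.0198, 23.9907) (22.9619, 20.4982) (24.2946, 0) (62.1864, 0)]  |A|=641.4139
9. ⊥bis P4·P8 via (29.24,34.48): [(44.281, 20.332) (30.0198, 23.9907) (22.9619, 20.4982) (24.2946, 0) (62.1864, 0)]  |A|=641.4139
10. canonical 5-gon: [(44.281, 20.332) (30.0198, 23.9907) (22.9619, 20.4982) (24.2946, 0) (62.1864, 0)]
11. shoelace: 641.4139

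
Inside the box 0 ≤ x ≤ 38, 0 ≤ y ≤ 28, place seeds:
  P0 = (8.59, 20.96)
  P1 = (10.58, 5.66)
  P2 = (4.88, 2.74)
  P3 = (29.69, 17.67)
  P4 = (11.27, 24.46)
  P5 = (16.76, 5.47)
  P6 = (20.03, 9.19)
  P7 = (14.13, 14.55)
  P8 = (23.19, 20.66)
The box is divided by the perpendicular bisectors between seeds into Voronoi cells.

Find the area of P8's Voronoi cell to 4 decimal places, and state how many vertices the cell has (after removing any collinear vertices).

Area of P8's cell: 123.4141 (5 vertices)

1. box [0,38]×[0,28]: [(0, 0) (38, 0) (38, 28) (0, 28)]
2. ⊥bis P8·P0 via (15.89,20.81): [(15.4624, 0) (38, 0) (38, 28) (16.0377, 28)]  |A|=622.9981
3. ⊥bis P8·P1 via (16.885,13.16): [(15.7524, 14.1122) (32.5392, 0) (38, 0) (38, 28) (16.0377, 28)]  |A|=502.5025
4. ⊥bis P8·P2 via (14.035,11.7): [(15.7524, 14.1122) (32.5392, 0) (38, 0) (38, 28) (16.0377, 28)]  |A|=502.5025
5. ⊥bis P8·P3 via (26.44,19.165): [(15.7524, 14.1122) (21.7834, 9.042) (30.5041, 28) (16.0377, 28)]  |A|=179.729
6. ⊥bis P8·P4 via (17.23,22.56): [(15.8361, 18.1876) (15.7524, 14.1122) (21.7834, 9.042) (30.5041, 28) (18.9642, 28)]  |A|=165.371
7. ⊥bis P8·P5 via (19.975,13.065): [(15.8361, 18.1876) (15.7675, 14.8461) (23.0376, 11.7686) (30.5041, 28) (18.9642, 28)]  |A|=151.2786
8. ⊥bis P8·P6 via (21.61,14.925): [(15.8361, 18.1876) (15.802, 16.5251) (24.1657, 14.2209) (30.5041, 28) (18.9642, 28)]  |A|=133.567
9. ⊥bis P8·P7 via (18.66,17.605): [(16.6164, 20.6353) (20.2066, 15.3116) (24.1657, 14.2209) (30.5041, 28) (18.9642, 28)]  |A|=123.4141
10. canonical 5-gon: [(16.6164, 20.6353) (20.2066, 15.3116) (24.1657, 14.2209) (30.5041, 28) (18.9642, 28)]
11. shoelace: 123.4141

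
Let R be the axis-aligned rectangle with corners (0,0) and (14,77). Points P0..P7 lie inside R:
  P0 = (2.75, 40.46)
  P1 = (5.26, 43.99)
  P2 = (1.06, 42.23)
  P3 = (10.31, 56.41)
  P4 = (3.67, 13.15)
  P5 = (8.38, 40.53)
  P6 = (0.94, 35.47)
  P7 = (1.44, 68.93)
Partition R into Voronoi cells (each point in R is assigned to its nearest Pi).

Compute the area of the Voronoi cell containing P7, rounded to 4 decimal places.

Area of P7's cell: 189.4617

1. box [0,14]×[0,77]: [(0, 0) (14, 0) (14, 77) (0, 77)]
2. ⊥bis P7·P0 via (2.095,54.695): [(0, 54.5986) (14, 55.2428) (14, 77) (0, 77)]  |A|=309.1103
3. ⊥bis P7·P1 via (3.35,56.46): [(0, 55.9469) (14, 58.0912) (14, 77) (0, 77)]  |A|=279.7331
4. ⊥bis P7·P2 via (1.25,55.58): [(0, 55.9469) (14, 58.0912) (14, 77) (0, 77)]  |A|=279.7331
5. ⊥bis P7·P3 via (5.875,62.67): [(0, 58.5078) (14, 68.4263) (14, 77) (0, 77)]  |A|=189.4617
6. ⊥bis P7·P4 via (2.555,41.04): [(0, 58.5078) (14, 68.4263) (14, 77) (0, 77)]  |A|=189.4617
7. ⊥bis P7·P5 via (4.91,54.73): [(0, 58.5078) (14, 68.4263) (14, 77) (0, 77)]  |A|=189.4617
8. ⊥bis P7·P6 via (1.19,52.2): [(0, 58.5078) (14, 68.4263) (14, 77) (0, 77)]  |A|=189.4617
9. canonical 4-gon: [(0, 58.5078) (14, 68.4263) (14, 77) (0, 77)]
10. shoelace: 189.4617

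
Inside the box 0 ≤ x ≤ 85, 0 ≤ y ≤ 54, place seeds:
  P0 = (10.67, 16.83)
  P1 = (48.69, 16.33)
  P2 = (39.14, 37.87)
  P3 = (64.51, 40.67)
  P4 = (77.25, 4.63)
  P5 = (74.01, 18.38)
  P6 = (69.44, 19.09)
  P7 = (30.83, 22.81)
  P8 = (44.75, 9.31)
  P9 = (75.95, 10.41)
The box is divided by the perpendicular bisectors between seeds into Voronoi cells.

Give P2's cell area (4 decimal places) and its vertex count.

Area of P2's cell: 849.9991 (5 vertices)

1. box [0,85]×[0,54]: [(0, 0) (85, 0) (85, 54) (0, 54)]
2. ⊥bis P2·P0 via (24.905,27.35): [(45.1173, 0) (85, 0) (85, 54) (5.21, 54)]  |A|=3231.1625
3. ⊥bis P2·P1 via (43.915,27.1): [(29.7357, 20.8134) (85, 45.3155) (85, 54) (5.21, 54)]  |A|=1563.9492
4. ⊥bis P2·P3 via (51.825,39.27): [(29.7357, 20.8134) (52.7365, 31.0111) (50.1993, 54) (5.21, 54)]  |A|=1023.8383
5. ⊥bis P2·P4 via (58.195,21.25): [(29.7357, 20.8134) (52.7365, 31.0111) (50.1993, 54) (5.21, 54)]  |A|=1023.8383
6. ⊥bis P2·P5 via (56.575,28.125): [(29.7357, 20.8134) (52.7365, 31.0111) (50.1993, 54) (5.21, 54)]  |A|=1023.8383
7. ⊥bis P2·P6 via (54.29,28.48): [(29.7357, 20.8134) (52.7365, 31.0111) (50.1993, 54) (5.21, 54)]  |A|=1023.8383
8. ⊥bis P2·P7 via (34.985,30.34): [(14.2328, 41.7909) (42.2193, 26.3482) (52.7365, 31.0111) (50.1993, 54) (5.21, 54)]  |A|=849.9991
9. ⊥bis P2·P8 via (41.945,23.59): [(14.2328, 41.7909) (42.2193, 26.3482) (52.7365, 31.0111) (50.1993, 54) (5.21, 54)]  |A|=849.9991
10. ⊥bis P2·P9 via (57.545,24.14): [(14.2328, 41.7909) (42.2193, 26.3482) (52.7365, 31.0111) (50.1993, 54) (5.21, 54)]  |A|=849.9991
11. canonical 5-gon: [(14.2328, 41.7909) (42.2193, 26.3482) (52.7365, 31.0111) (50.1993, 54) (5.21, 54)]
12. shoelace: 849.9991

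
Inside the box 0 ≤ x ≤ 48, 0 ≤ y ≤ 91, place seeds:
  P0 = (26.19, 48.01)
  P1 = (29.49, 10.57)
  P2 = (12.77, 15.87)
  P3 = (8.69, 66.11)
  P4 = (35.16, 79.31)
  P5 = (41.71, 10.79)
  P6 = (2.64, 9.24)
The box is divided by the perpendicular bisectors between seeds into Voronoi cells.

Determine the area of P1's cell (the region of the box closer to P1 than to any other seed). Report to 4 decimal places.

1. box [0,48]×[0,91]: [(0, 0) (48, 0) (48, 91) (0, 91)]
2. ⊥bis P1·P0 via (27.84,29.29): [(0, 26.8362) (0, 0) (48, 0) (48, 31.0669)]  |A|=1389.6738
3. ⊥bis P1·P2 via (21.13,13.22): [(26.1775, 29.1435) (16.9394, 0) (48, 0) (48, 31.0669)]  |A|=791.5849
4. ⊥bis P1·P3 via (19.09,38.34): [(26.1775, 29.1435) (16.9394, 0) (48, 0) (48, 31.0669)]  |A|=791.5849
5. ⊥bis P1·P4 via (32.325,44.94): [(26.1775, 29.1435) (16.9394, 0) (48, 0) (48, 31.0669)]  |A|=791.5849
6. ⊥bis P1·P5 via (35.6,10.68): [(35.2532, 29.9434) (26.1775, 29.1435) (16.9394, 0) (35.7923, 0)]  |A|=410.8124
7. ⊥bis P1·P6 via (16.065,9.905): [(35.2532, 29.9434) (26.1775, 29.1435) (16.9394, 0) (35.7923, 0)]  |A|=410.8124
8. canonical 4-gon: [(35.2532, 29.9434) (26.1775, 29.1435) (16.9394, 0) (35.7923, 0)]
9. shoelace: 410.8124

Area of P1's cell: 410.8124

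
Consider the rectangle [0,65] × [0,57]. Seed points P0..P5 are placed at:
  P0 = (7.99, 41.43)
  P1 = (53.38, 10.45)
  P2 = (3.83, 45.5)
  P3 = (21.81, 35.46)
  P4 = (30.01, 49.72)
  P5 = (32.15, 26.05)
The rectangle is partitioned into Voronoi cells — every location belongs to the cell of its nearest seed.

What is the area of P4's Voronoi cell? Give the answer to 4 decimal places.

1. box [0,65]×[0,57]: [(0, 0) (65, 0) (65, 57) (0, 57)]
2. ⊥bis P4·P0 via (19,45.575): [(36.1579, 0) (65, 0) (65, 57) (14.6988, 57)]  |A|=2255.5854
3. ⊥bis P4·P1 via (41.695,30.085): [(27.9182, 21.8863) (65, 43.9541) (65, 57) (14.6988, 57)]  |A|=1125.0148
4. ⊥bis P4·P2 via (16.92,47.61): [(15.9363, 53.713) (27.9182, 21.8863) (65, 43.9541) (65, 57) (15.4064, 57)]  |A|=1123.8517
5. ⊥bis P4·P3 via (25.91,42.59): [(15.9363, 53.713) (18.525, 46.8366) (44.6246, 31.8284) (65, 43.9541) (65, 57) (15.4064, 57)]  |A|=868.7427
6. ⊥bis P4·P5 via (31.08,37.885): [(15.9363, 53.713) (18.525, 46.8366) (33.6829, 38.1203) (59.0512, 40.4139) (65, 43.9541) (65, 57) (15.4064, 57)]  |A|=776.3877
7. canonical 7-gon: [(15.9363, 53.713) (18.525, 46.8366) (33.6829, 38.1203) (59.0512, 40.4139) (65, 43.9541) (65, 57) (15.4064, 57)]
8. shoelace: 776.3877

Area of P4's cell: 776.3877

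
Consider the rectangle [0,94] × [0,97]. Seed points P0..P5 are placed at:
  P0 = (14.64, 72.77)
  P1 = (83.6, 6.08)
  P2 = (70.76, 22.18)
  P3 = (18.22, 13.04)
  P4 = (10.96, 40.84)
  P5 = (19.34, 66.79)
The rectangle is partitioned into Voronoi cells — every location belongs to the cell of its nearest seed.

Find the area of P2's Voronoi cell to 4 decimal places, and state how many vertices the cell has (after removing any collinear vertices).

Area of P2's cell: 3110.2519 (7 vertices)

1. box [0,94]×[0,97]: [(0, 0) (94, 0) (94, 97) (0, 97)]
2. ⊥bis P2·P0 via (42.7,47.475): [(0, 0.1075) (0, 0) (94, 0) (94, 97) (87.3449, 97)]  |A|=4886.467
3. ⊥bis P2·P1 via (77.18,14.13): [(0, 0.1075) (0, 0) (59.4625, 0) (94, 27.5442) (94, 97) (87.3449, 97)]  |A|=4410.8126
4. ⊥bis P2·P3 via (44.49,17.61): [(39.8455, 44.3084) (47.5535, 0) (59.4625, 0) (94, 27.5442) (94, 97) (87.3449, 97)]  |A|=3355.1615
5. ⊥bis P2·P4 via (40.86,31.51): [(47.505, 52.8052) (41.6381, 34.0036) (47.5535, 0) (59.4625, 0) (94, 27.5442) (94, 97) (87.3449, 97)]  |A|=3308.0809
6. ⊥bis P2·P5 via (45.05,44.485): [(44.8294, 44.2307) (41.6381, 34.0036) (47.5535, 0) (59.4625, 0) (94, 27.5442) (94, 97) (90.61, 97)]  |A|=3110.2519
7. canonical 7-gon: [(44.8294, 44.2307) (41.6381, 34.0036) (47.5535, 0) (59.4625, 0) (94, 27.5442) (94, 97) (90.61, 97)]
8. shoelace: 3110.2519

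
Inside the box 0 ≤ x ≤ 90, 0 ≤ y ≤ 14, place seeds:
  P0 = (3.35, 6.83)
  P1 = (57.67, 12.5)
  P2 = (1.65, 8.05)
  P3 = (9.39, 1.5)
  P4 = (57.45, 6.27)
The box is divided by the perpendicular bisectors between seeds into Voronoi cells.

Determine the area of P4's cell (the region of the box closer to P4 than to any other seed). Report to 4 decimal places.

1. box [0,90]×[0,14]: [(0, 0) (90, 0) (90, 14) (0, 14)]
2. ⊥bis P4·P0 via (30.4,6.55): [(30.3322, 0) (90, 0) (90, 14) (30.4771, 14)]  |A|=834.3348
3. ⊥bis P4·P1 via (57.56,9.385): [(30.4393, 10.3427) (30.3322, 0) (90, 0) (90, 8.2394)]  |A|=553.9373
4. ⊥bis P4·P2 via (29.55,7.16): [(30.4393, 10.3427) (30.3322, 0) (90, 0) (90, 8.2394)]  |A|=553.9373
5. ⊥bis P4·P3 via (33.42,3.885): [(32.7873, 10.2598) (33.8056, 0) (90, 0) (90, 8.2394)]  |A|=523.9722
6. canonical 4-gon: [(32.7873, 10.2598) (33.8056, 0) (90, 0) (90, 8.2394)]
7. shoelace: 523.9722

Area of P4's cell: 523.9722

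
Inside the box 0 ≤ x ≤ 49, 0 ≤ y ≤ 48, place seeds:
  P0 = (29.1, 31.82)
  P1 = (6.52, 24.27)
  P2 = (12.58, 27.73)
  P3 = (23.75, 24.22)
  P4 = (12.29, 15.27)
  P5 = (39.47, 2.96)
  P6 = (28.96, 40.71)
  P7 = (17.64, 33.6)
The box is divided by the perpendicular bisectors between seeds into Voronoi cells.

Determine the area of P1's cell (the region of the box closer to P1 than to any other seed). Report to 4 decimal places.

1. box [0,49]×[0,48]: [(0, 0) (49, 0) (49, 48) (0, 48)]
2. ⊥bis P1·P0 via (17.81,28.045): [(0, 0) (27.1873, 0) (11.1377, 48) (0, 48)]  |A|=919.8006
3. ⊥bis P1·P2 via (9.55,26): [(0, 42.7263) (0, 0) (24.3949, 0)]  |A|=521.1516
4. ⊥bis P1·P3 via (15.135,24.245): [(15.1118, 16.2588) (0, 42.7263) (0, 0) (15.0646, 0)]  |A|=445.3025
5. ⊥bis P1·P4 via (9.405,19.77): [(12.1151, 21.5074) (0, 42.7263) (0, 13.7403)]  |A|=175.5832
6. ⊥bis P1·P5 via (22.995,13.615): [(12.1151, 21.5074) (0, 42.7263) (0, 13.7403)]  |A|=175.5832
7. ⊥bis P1·P6 via (17.74,32.49): [(12.1151, 21.5074) (0, 42.7263) (0, 13.7403)]  |A|=175.5832
8. ⊥bis P1·P7 via (12.08,28.935): [(12.1151, 21.5074) (0, 42.7263) (0, 13.7403)]  |A|=175.5832
9. canonical 3-gon: [(12.1151, 21.5074) (0, 42.7263) (0, 13.7403)]
10. shoelace: 175.5832

Area of P1's cell: 175.5832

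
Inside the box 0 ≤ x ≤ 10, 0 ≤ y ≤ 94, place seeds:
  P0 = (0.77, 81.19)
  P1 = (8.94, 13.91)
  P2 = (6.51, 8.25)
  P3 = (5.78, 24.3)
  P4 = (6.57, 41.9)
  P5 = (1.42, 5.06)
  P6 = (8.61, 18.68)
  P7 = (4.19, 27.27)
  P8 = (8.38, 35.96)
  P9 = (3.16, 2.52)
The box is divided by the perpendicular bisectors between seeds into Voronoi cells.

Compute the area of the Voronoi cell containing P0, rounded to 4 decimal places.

1. box [0,10]×[0,94]: [(0, 0) (10, 0) (10, 94) (0, 94)]
2. ⊥bis P0·P1 via (4.855,47.55): [(0, 46.9604) (10, 48.1748) (10, 94) (0, 94)]  |A|=464.3239
3. ⊥bis P0·P2 via (3.64,44.72): [(0, 46.9604) (10, 48.1748) (10, 94) (0, 94)]  |A|=464.3239
4. ⊥bis P0·P3 via (3.275,52.745): [(0, 52.4566) (10, 53.3372) (10, 94) (0, 94)]  |A|=411.0309
5. ⊥bis P0·P4 via (3.67,61.545): [(0, 61.0032) (10, 62.4794) (10, 94) (0, 94)]  |A|=322.5867
6. ⊥bis P0·P5 via (1.095,43.125): [(0, 61.0032) (10, 62.4794) (10, 94) (0, 94)]  |A|=322.5867
7. ⊥bis P0·P6 via (4.69,49.935): [(0, 61.0032) (10, 62.4794) (10, 94) (0, 94)]  |A|=322.5867
8. ⊥bis P0·P7 via (2.48,54.23): [(0, 61.0032) (10, 62.4794) (10, 94) (0, 94)]  |A|=322.5867
9. ⊥bis P0·P8 via (4.575,58.575): [(0, 61.0032) (10, 62.4794) (10, 94) (0, 94)]  |A|=322.5867
10. ⊥bis P0·P9 via (1.965,41.855): [(0, 61.0032) (10, 62.4794) (10, 94) (0, 94)]  |A|=322.5867
11. canonical 4-gon: [(0, 61.0032) (10, 62.4794) (10, 94) (0, 94)]
12. shoelace: 322.5867

Area of P0's cell: 322.5867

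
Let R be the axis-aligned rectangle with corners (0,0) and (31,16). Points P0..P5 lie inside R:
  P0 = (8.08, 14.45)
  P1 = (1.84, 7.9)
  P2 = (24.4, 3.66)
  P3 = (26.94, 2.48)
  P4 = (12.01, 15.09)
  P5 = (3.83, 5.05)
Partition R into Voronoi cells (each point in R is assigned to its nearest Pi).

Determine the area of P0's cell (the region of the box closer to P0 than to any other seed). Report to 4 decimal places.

1. box [0,31]×[0,16]: [(0, 0) (31, 0) (31, 16) (0, 16)]
2. ⊥bis P0·P1 via (4.96,11.175): [(0, 15.9003) (16.6902, 0) (31, 0) (31, 16) (0, 16)]  |A|=363.3111
3. ⊥bis P0·P2 via (16.24,9.055): [(0, 15.9003) (12.7408, 3.7624) (20.8317, 16) (0, 16)]  |A|=128.1
4. ⊥bis P0·P3 via (17.51,8.465): [(0, 15.9003) (12.7408, 3.7624) (20.8317, 16) (0, 16)]  |A|=128.1
5. ⊥bis P0·P4 via (10.045,14.77): [(0, 15.9003) (11.6717, 4.7809) (9.8447, 16) (0, 16)]  |A|=55.8062
6. ⊥bis P0·P5 via (5.955,9.75): [(0, 15.9003) (6.9081, 9.3191) (11.2526, 7.3548) (9.8447, 16) (0, 16)]  |A|=50.6269
7. canonical 5-gon: [(0, 15.9003) (6.9081, 9.3191) (11.2526, 7.3548) (9.8447, 16) (0, 16)]
8. shoelace: 50.6269

Area of P0's cell: 50.6269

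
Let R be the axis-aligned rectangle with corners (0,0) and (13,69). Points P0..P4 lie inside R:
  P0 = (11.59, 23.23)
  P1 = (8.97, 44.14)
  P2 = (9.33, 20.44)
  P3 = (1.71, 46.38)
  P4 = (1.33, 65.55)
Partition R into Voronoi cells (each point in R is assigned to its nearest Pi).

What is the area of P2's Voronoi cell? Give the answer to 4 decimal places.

Area of P2's cell: 325.5556

1. box [0,13]×[0,69]: [(0, 0) (13, 0) (13, 69) (0, 69)]
2. ⊥bis P2·P0 via (10.46,21.835): [(0, 30.308) (0, 0) (13, 0) (13, 19.7775)]  |A|=325.5556
3. ⊥bis P2·P1 via (9.15,32.29): [(0, 30.308) (0, 0) (13, 0) (13, 19.7775)]  |A|=325.5556
4. ⊥bis P2·P3 via (5.52,33.41): [(0, 30.308) (0, 0) (13, 0) (13, 19.7775)]  |A|=325.5556
5. ⊥bis P2·P4 via (5.33,42.995): [(0, 30.308) (0, 0) (13, 0) (13, 19.7775)]  |A|=325.5556
6. canonical 4-gon: [(0, 30.308) (0, 0) (13, 0) (13, 19.7775)]
7. shoelace: 325.5556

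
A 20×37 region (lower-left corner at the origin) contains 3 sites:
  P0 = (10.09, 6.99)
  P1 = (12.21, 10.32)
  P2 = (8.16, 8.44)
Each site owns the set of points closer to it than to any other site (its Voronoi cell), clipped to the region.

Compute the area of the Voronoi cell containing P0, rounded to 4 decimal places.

Area of P0's cell: 91.5932

1. box [0,20]×[0,37]: [(0, 0) (20, 0) (20, 37) (0, 37)]
2. ⊥bis P0·P1 via (11.15,8.655): [(0, 15.7535) (0, 0) (20, 0) (20, 3.0208)]  |A|=187.7426
3. ⊥bis P0·P2 via (9.125,7.715): [(10.2579, 9.2229) (3.3288, 0) (20, 0) (20, 3.0208)]  |A|=91.5932
4. canonical 4-gon: [(10.2579, 9.2229) (3.3288, 0) (20, 0) (20, 3.0208)]
5. shoelace: 91.5932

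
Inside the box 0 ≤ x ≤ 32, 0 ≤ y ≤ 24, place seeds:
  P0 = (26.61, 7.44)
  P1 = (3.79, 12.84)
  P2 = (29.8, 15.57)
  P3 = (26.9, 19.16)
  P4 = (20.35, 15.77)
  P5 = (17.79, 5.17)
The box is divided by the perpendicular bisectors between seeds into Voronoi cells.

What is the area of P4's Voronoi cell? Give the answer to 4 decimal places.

Area of P4's cell: 152.4395

1. box [0,32]×[0,24]: [(0, 0) (32, 0) (32, 24) (0, 24)]
2. ⊥bis P4·P0 via (23.48,11.605): [(0, 0) (8.0376, 0) (32, 18.0078) (32, 24) (0, 24)]  |A|=552.2448
3. ⊥bis P4·P1 via (12.07,14.305): [(13.8307, 4.3536) (32, 18.0078) (32, 24) (10.3546, 24)]  |A|=267.0641
4. ⊥bis P4·P2 via (25.075,15.67): [(13.8307, 4.3536) (25.0134, 12.7573) (25.2513, 24) (10.3546, 24)]  |A|=208.1946
5. ⊥bis P4·P3 via (23.625,17.465): [(13.8307, 4.3536) (25.0134, 12.7573) (25.0545, 14.7029) (20.2428, 24) (10.3546, 24)]  |A|=184.9123
6. ⊥bis P4·P5 via (19.07,10.47): [(12.4664, 12.0648) (21.2645, 9.94) (25.0134, 12.7573) (25.0545, 14.7029) (20.2428, 24) (10.3546, 24)]  |A|=152.4395
7. canonical 6-gon: [(12.4664, 12.0648) (21.2645, 9.94) (25.0134, 12.7573) (25.0545, 14.7029) (20.2428, 24) (10.3546, 24)]
8. shoelace: 152.4395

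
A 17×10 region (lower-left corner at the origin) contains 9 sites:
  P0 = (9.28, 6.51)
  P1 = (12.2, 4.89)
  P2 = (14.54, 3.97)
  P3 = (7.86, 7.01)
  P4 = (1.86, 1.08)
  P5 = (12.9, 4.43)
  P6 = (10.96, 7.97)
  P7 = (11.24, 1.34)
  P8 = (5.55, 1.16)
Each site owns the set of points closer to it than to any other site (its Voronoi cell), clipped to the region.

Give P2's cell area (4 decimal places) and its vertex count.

Area of P2's cell: 25.5968 (5 vertices)

1. box [0,17]×[0,10]: [(0, 0) (17, 0) (17, 10) (0, 10)]
2. ⊥bis P2·P0 via (11.91,5.24): [(9.3797, 0) (17, 0) (17, 10) (14.2086, 10)]  |A|=52.0589
3. ⊥bis P2·P1 via (13.37,4.43): [(11.6283, 0) (17, 0) (17, 10) (15.5599, 10)]  |A|=34.059
4. ⊥bis P2·P3 via (11.2,5.49): [(11.6283, 0) (17, 0) (17, 10) (15.5599, 10)]  |A|=34.059
5. ⊥bis P2·P4 via (8.2,2.525): [(11.6283, 0) (17, 0) (17, 10) (15.5599, 10)]  |A|=34.059
6. ⊥bis P2·P5 via (13.72,4.2): [(14.8164, 8.1088) (12.542, 0) (17, 0) (17, 10) (15.5599, 10)]  |A|=30.3546
7. ⊥bis P2·P6 via (12.75,5.97): [(14.708, 7.7224) (12.542, 0) (17, 0) (17, 9.7738)]  |A|=28.4142
8. ⊥bis P2·P7 via (12.89,2.655): [(14.708, 7.7224) (13.1834, 2.2869) (15.006, 0) (17, 0) (17, 9.7738)]  |A|=25.5968
9. ⊥bis P2·P8 via (10.045,2.565): [(14.708, 7.7224) (13.1834, 2.2869) (15.006, 0) (17, 0) (17, 9.7738)]  |A|=25.5968
10. canonical 5-gon: [(14.708, 7.7224) (13.1834, 2.2869) (15.006, 0) (17, 0) (17, 9.7738)]
11. shoelace: 25.5968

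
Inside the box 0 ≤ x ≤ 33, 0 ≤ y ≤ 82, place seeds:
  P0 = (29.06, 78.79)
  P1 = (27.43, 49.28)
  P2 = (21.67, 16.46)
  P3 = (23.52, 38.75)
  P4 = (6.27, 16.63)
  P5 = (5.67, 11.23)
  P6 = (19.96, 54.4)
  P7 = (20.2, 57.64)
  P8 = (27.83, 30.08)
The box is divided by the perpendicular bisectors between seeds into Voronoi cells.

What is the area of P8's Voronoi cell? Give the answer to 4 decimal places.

Area of P8's cell: 180.4967

1. box [0,33]×[0,82]: [(0, 0) (33, 0) (33, 82) (0, 82)]
2. ⊥bis P8·P0 via (28.445,54.435): [(0, 55.1533) (0, 0) (33, 0) (33, 54.32)]  |A|=1806.3088
3. ⊥bis P8·P1 via (27.63,39.68): [(0, 39.1044) (0, 0) (33, 0) (33, 39.7919)]  |A|=1301.7881
4. ⊥bis P8·P2 via (24.75,23.27): [(0, 39.1044) (0, 34.4638) (33, 19.5387) (33, 39.7919)]  |A|=410.746
5. ⊥bis P8·P3 via (25.675,34.415): [(13.4953, 28.3602) (33, 19.5387) (33, 38.0564)]  |A|=180.591
6. ⊥bis P8·P4 via (17.05,23.355): [(13.8252, 28.5243) (14.0974, 28.0879) (33, 19.5387) (33, 38.0564)]  |A|=180.4967
7. ⊥bis P8·P5 via (16.75,20.655): [(13.8252, 28.5243) (14.0974, 28.0879) (33, 19.5387) (33, 38.0564)]  |A|=180.4967
8. ⊥bis P8·P6 via (23.895,42.24): [(13.8252, 28.5243) (14.0974, 28.0879) (33, 19.5387) (33, 38.0564)]  |A|=180.4967
9. ⊥bis P8·P7 via (24.015,43.86): [(13.8252, 28.5243) (14.0974, 28.0879) (33, 19.5387) (33, 38.0564)]  |A|=180.4967
10. canonical 4-gon: [(13.8252, 28.5243) (14.0974, 28.0879) (33, 19.5387) (33, 38.0564)]
11. shoelace: 180.4967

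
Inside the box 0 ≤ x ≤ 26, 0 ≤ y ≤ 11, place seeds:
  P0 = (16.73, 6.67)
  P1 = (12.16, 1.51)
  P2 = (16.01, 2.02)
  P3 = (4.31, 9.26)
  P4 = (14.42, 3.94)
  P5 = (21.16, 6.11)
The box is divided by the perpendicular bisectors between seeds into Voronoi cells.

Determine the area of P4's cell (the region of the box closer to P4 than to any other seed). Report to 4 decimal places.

1. box [0,26]×[0,11]: [(0, 0) (26, 0) (26, 11) (0, 11)]
2. ⊥bis P4·P0 via (15.575,5.305): [(0, 0) (21.8445, 0) (8.8445, 11) (0, 11)]  |A|=168.79
3. ⊥bis P4·P1 via (13.29,2.725): [(16.22, 0) (21.8445, 0) (8.8445, 11) (4.3925, 11)]  |A|=55.4211
4. ⊥bis P4·P2 via (15.215,2.98): [(14.0517, 2.0166) (16.7856, 4.2806) (8.8445, 11) (4.3925, 11)]  |A|=38.1715
5. ⊥bis P4·P3 via (9.365,6.6): [(9.2857, 6.4492) (14.0517, 2.0166) (16.7856, 4.2806) (10.8067, 9.3397)]  |A|=23.943
6. ⊥bis P4·P5 via (17.79,5.025): [(9.2857, 6.4492) (14.0517, 2.0166) (16.7856, 4.2806) (10.8067, 9.3397)]  |A|=23.943
7. canonical 4-gon: [(9.2857, 6.4492) (14.0517, 2.0166) (16.7856, 4.2806) (10.8067, 9.3397)]
8. shoelace: 23.943

Area of P4's cell: 23.9430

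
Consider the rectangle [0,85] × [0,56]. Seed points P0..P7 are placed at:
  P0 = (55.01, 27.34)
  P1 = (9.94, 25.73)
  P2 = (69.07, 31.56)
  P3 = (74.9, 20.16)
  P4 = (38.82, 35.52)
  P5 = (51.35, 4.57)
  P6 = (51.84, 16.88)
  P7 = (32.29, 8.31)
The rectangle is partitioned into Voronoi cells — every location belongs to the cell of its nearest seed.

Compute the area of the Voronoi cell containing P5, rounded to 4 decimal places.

Area of P5's cell: 278.8038

1. box [0,85]×[0,56]: [(0, 0) (85, 0) (85, 56) (0, 56)]
2. ⊥bis P5·P0 via (53.18,15.955): [(0, 24.503) (0, 0) (85, 0) (85, 10.8403)]  |A|=1502.0928
3. ⊥bis P5·P1 via (30.645,15.15): [(32.7356, 19.2412) (22.9035, 0) (85, 0) (85, 10.8403)]  |A|=880.6869
4. ⊥bis P5·P2 via (60.21,18.065): [(66.7448, 13.7746) (32.7356, 19.2412) (22.9035, 0) (85, 0) (85, 1.7894)]  |A|=798.0737
5. ⊥bis P5·P3 via (63.125,12.365): [(61.6497, 14.5936) (32.7356, 19.2412) (22.9035, 0) (71.3106, 0)]  |A|=654.2353
6. ⊥bis P5·P4 via (45.085,20.045): [(61.6497, 14.5936) (40.1541, 18.0488) (30.0323, 13.951) (22.9035, 0) (71.3106, 0)]  |A|=633.0006
7. ⊥bis P5·P6 via (51.595,10.725): [(64.5521, 10.2092) (28.8466, 11.6305) (22.9035, 0) (71.3106, 0)]  |A|=458.9595
8. ⊥bis P5·P7 via (41.82,6.44): [(64.5521, 10.2092) (42.7301, 11.0779) (40.5563, 0) (71.3106, 0)]  |A|=278.8038
9. canonical 4-gon: [(64.5521, 10.2092) (42.7301, 11.0779) (40.5563, 0) (71.3106, 0)]
10. shoelace: 278.8038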